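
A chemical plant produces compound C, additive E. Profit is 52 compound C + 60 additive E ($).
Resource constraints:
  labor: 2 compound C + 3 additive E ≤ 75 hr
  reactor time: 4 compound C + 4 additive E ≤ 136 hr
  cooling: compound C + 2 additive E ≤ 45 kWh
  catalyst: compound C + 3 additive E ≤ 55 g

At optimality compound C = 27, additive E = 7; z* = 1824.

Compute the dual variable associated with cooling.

Binding: labor and reactor time. Non-binding: cooling (4 unused), catalyst (7 unused).
Since cooling, catalyst are not tight, their duals are 0.
The binding rows give the dual system: 2·y_labor + 4·y_reactor time = 52 and 3·y_labor + 4·y_reactor time = 60.
This yields shadow prices y_labor = 8, y_reactor time = 9.
Shadow price of cooling = 0.

0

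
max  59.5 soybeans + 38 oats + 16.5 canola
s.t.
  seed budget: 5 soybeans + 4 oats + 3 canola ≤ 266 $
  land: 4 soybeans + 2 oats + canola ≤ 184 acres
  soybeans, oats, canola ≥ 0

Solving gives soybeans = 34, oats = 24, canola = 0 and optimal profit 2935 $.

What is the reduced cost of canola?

At the optimum: seed budget uses 266 of 266 (binding); land uses 184 of 184 (binding).
The binding rows give the dual system: 5·y_seed budget + 4·y_land = 59.5 and 4·y_seed budget + 2·y_land = 38.
This yields shadow prices y_seed budget = 5.5, y_land = 8.
Reduced cost of canola: c₃ − yᵀa₃ = 16.5 − (5.5·3 + 8·1) = 16.5 − 24.5 = -8.

-8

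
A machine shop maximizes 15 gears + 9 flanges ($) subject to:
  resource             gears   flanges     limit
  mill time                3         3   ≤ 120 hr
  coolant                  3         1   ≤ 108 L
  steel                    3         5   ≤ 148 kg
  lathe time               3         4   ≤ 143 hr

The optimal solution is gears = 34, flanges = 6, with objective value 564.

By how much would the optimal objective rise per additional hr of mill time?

2

Check each constraint at x*: mill time 120/120 (tight); coolant 108/108 (tight); steel 132/148 (slack 16); lathe time 126/143 (slack 17).
Since steel, lathe time are not tight, their duals are 0.
The binding rows give the dual system: 3·y_mill time + 3·y_coolant = 15 and 3·y_mill time + 1·y_coolant = 9.
Solving: y_mill time = 2, y_coolant = 3.
Shadow price of mill time = 2.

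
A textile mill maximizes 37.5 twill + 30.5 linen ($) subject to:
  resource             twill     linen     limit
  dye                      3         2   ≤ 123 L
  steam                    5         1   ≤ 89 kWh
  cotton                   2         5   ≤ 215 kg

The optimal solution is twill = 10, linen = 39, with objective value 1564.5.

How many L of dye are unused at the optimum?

dye used = 3·10 + 2·39 = 108; slack = 123 − 108 = 15.

15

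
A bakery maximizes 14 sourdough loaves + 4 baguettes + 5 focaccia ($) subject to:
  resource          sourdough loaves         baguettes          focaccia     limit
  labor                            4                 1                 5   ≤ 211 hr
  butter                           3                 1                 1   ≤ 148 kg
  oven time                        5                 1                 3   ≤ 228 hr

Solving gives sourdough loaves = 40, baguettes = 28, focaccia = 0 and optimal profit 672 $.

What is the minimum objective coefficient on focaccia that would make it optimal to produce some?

At the optimum: labor uses 188 of 211 (slack = 23); butter uses 148 of 148 (binding); oven time uses 228 of 228 (binding).
Since labor is not tight, its dual is 0.
The binding rows give the dual system: 3·y_butter + 5·y_oven time = 14 and 1·y_butter + 1·y_oven time = 4.
Solving: y_butter = 3, y_oven time = 1.
focaccia enters the basis when its profit ≥ yᵀa₃ = 3·1 + 1·3 = 6.

6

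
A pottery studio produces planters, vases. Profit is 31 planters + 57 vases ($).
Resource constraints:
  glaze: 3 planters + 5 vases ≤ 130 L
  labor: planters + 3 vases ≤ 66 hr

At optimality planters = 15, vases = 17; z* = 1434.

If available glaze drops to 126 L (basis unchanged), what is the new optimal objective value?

1398

Both glaze and labor are binding at x*.
Dual feasibility on the basic columns requires 3·y_glaze + 1·y_labor = 31, 5·y_glaze + 3·y_labor = 57.
→ y_glaze = 9 and y_labor = 4.
Δz = y_glaze·Δb = 9 × (-4) = -36, so new z* = 1434 − 36 = 1398.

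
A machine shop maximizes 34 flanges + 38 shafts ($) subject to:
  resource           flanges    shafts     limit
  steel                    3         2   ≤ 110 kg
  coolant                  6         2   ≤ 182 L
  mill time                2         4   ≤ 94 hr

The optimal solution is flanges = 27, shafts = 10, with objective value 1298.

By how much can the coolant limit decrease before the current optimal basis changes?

135

Binding constraints: coolant, mill time. The basis is B = [[6,2],[2,4]] with det 20.
Per unit decrease in coolant, x* moves by d = (-0.2, 0.1).
The basis stays optimal until flanges reaches 0; allowable decrease = 135 L.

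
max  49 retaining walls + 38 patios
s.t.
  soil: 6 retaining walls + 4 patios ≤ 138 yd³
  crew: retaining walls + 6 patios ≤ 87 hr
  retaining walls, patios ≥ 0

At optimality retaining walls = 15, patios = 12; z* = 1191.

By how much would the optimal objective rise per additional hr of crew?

Both soil and crew are binding at x*.
The binding rows give the dual system: 6·y_soil + 1·y_crew = 49 and 4·y_soil + 6·y_crew = 38.
→ y_soil = 8 and y_crew = 1.
Shadow price of crew = 1.

1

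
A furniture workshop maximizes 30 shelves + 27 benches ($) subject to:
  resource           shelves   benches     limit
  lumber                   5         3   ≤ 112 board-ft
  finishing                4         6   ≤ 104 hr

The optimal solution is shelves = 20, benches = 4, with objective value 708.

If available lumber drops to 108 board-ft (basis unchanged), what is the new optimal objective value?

692

Both lumber and finishing are binding at x*.
The binding rows give the dual system: 5·y_lumber + 4·y_finishing = 30 and 3·y_lumber + 6·y_finishing = 27.
Solving: y_lumber = 4, y_finishing = 2.5.
Δz = y_lumber·Δb = 4 × (-4) = -16, so new z* = 708 − 16 = 692.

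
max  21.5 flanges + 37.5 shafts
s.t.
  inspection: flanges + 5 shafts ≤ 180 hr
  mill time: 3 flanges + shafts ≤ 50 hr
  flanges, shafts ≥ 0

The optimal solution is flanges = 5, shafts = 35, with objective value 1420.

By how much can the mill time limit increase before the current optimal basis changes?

Binding constraints: inspection, mill time. The basis is B = [[1,5],[3,1]] with det -14.
Per unit increase in mill time, x* moves by d = (0.3571, -0.0714).
The basis stays optimal until shafts reaches 0; allowable increase = 490 hr.

490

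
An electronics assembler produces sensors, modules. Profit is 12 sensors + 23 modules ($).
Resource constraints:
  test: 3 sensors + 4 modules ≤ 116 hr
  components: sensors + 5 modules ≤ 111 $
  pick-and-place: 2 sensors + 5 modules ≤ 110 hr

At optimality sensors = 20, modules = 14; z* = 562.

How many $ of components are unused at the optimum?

21

components used = 1·20 + 5·14 = 90; slack = 111 − 90 = 21.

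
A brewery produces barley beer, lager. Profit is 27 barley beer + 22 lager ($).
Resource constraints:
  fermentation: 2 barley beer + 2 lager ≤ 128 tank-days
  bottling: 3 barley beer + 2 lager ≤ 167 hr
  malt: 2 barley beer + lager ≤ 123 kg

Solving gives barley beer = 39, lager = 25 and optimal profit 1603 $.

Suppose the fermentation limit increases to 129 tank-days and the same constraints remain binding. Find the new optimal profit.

Binding: fermentation and bottling. Non-binding: malt (20 unused).
Since malt is not tight, its dual is 0.
Dual feasibility on the basic columns requires 2·y_fermentation + 3·y_bottling = 27, 2·y_fermentation + 2·y_bottling = 22.
→ y_fermentation = 6 and y_bottling = 5.
Δz = y_fermentation·Δb = 6 × (1) = 6, so new z* = 1603 + 6 = 1609.

1609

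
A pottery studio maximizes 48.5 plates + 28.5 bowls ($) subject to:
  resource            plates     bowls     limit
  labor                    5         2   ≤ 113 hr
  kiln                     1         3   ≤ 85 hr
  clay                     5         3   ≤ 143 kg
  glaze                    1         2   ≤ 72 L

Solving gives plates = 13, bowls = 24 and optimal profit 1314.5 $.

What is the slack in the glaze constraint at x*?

11

glaze used = 1·13 + 2·24 = 61; slack = 72 − 61 = 11.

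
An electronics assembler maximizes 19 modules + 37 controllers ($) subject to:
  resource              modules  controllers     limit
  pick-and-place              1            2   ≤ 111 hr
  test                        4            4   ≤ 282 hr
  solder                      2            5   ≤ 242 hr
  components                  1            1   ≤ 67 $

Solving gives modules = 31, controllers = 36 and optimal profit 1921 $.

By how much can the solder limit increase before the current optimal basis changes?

24

Binding constraints: solder, components. The basis is B = [[2,5],[1,1]] with det -3.
Per unit increase in solder, x* moves by d = (-0.3333, 0.3333).
The basis stays optimal until pick-and-place becomes binding; allowable increase = 24 hr.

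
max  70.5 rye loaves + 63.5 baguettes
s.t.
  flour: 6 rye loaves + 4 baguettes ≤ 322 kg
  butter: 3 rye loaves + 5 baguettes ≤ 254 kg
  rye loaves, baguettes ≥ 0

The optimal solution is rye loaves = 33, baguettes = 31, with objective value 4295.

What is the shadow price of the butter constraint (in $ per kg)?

Both flour and butter are binding at x*.
The binding rows give the dual system: 6·y_flour + 3·y_butter = 70.5 and 4·y_flour + 5·y_butter = 63.5.
Solving: y_flour = 9, y_butter = 5.5.
Shadow price of butter = 5.5.

5.5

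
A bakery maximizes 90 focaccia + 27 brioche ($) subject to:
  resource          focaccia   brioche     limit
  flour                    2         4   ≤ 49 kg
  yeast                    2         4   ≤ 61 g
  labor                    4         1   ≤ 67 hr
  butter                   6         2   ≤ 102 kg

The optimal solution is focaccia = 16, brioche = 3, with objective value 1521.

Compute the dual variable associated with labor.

Check each constraint at x*: flour 44/49 (slack 5); yeast 44/61 (slack 17); labor 67/67 (tight); butter 102/102 (tight).
By complementary slackness, y = 0 for the non-binding constraints.
The binding rows give the dual system: 4·y_labor + 6·y_butter = 90 and 1·y_labor + 2·y_butter = 27.
This yields shadow prices y_labor = 9, y_butter = 9.
Shadow price of labor = 9.

9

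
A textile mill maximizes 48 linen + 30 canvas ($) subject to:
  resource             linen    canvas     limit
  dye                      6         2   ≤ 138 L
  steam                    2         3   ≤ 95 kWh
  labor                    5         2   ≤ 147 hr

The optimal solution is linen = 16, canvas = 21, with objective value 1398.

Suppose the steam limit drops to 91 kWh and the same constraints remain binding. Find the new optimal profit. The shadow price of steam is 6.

Δb = -4, so new z* = 1398 + (6)·(-4) = 1398 − 24 = 1374.

1374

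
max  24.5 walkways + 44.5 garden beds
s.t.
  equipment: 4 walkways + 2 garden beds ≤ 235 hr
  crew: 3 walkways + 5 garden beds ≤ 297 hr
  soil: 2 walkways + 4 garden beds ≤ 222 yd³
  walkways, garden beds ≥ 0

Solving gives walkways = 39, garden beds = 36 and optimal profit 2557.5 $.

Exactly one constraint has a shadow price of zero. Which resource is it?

equipment

equipment: 228/235 (slack 7)
crew: 297/297 (binding)
soil: 222/222 (binding)
By complementary slackness, a constraint with positive slack has shadow price 0 → equipment.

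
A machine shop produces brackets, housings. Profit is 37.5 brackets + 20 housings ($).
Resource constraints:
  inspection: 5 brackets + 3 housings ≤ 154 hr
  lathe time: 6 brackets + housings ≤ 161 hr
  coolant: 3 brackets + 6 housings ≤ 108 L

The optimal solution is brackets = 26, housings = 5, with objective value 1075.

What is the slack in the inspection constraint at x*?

9

inspection used = 5·26 + 3·5 = 145; slack = 154 − 145 = 9.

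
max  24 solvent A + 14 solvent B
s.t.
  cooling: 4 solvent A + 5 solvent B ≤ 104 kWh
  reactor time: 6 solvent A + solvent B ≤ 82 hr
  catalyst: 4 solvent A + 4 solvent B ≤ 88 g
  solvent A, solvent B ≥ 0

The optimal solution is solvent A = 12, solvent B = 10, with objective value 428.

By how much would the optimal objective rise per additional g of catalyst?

3

Binding: reactor time and catalyst. Non-binding: cooling (6 unused).
Slack constraints have shadow price 0 (complementary slackness).
The binding rows give the dual system: 6·y_reactor time + 4·y_catalyst = 24 and 1·y_reactor time + 4·y_catalyst = 14.
This yields shadow prices y_reactor time = 2, y_catalyst = 3.
Shadow price of catalyst = 3.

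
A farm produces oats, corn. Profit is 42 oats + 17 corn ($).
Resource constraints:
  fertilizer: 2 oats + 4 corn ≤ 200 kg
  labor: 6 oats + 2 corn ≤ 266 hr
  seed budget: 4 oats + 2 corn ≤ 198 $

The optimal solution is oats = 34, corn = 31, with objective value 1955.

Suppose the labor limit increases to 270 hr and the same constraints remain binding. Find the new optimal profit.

1971

Binding: labor and seed budget. Non-binding: fertilizer (8 unused).
By complementary slackness, y = 0 for the non-binding constraint.
From A_Bᵀ y = c: 6·y_labor + 4·y_seed budget = 42; 2·y_labor + 2·y_seed budget = 17.
→ y_labor = 4 and y_seed budget = 4.5.
Δz = y_labor·Δb = 4 × (4) = 16, so new z* = 1955 + 16 = 1971.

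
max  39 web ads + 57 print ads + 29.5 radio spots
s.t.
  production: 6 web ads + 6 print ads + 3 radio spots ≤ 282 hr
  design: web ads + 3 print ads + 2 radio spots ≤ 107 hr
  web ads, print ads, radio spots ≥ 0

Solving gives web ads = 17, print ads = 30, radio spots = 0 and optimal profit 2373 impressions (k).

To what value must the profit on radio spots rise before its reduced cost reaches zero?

Both production and design are binding at x*.
The binding rows give the dual system: 6·y_production + 1·y_design = 39 and 6·y_production + 3·y_design = 57.
Solving: y_production = 5, y_design = 9.
radio spots enters the basis when its profit ≥ yᵀa₃ = 5·3 + 9·2 = 33.

33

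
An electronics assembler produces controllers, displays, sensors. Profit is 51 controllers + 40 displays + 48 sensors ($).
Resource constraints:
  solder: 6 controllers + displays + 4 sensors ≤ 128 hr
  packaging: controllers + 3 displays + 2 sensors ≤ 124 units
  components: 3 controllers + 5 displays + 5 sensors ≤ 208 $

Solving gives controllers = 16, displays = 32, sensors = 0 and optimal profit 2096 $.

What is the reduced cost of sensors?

Binding: solder and components. Non-binding: packaging (12 unused).
Slack constraints have shadow price 0 (complementary slackness).
From A_Bᵀ y = c: 6·y_solder + 3·y_components = 51; 1·y_solder + 5·y_components = 40.
Solving: y_solder = 5, y_components = 7.
Reduced cost of sensors: c₃ − yᵀa₃ = 48 − (5·4 + 7·5) = 48 − 55 = -7.

-7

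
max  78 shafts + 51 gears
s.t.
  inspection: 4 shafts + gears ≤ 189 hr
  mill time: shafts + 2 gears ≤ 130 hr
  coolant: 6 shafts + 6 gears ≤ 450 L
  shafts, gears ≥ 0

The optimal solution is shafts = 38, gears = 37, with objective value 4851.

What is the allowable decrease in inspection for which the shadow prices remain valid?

54

Binding constraints: inspection, coolant. The basis is B = [[4,1],[6,6]] with det 18.
Per unit decrease in inspection, x* moves by d = (-0.3333, 0.3333).
The basis stays optimal until mill time becomes binding; allowable decrease = 54 hr.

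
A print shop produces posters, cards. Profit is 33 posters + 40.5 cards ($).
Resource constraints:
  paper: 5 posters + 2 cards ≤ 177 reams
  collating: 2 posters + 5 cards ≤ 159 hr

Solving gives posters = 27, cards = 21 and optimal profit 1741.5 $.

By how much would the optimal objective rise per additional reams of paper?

At the optimum: paper uses 177 of 177 (binding); collating uses 159 of 159 (binding).
From A_Bᵀ y = c: 5·y_paper + 2·y_collating = 33; 2·y_paper + 5·y_collating = 40.5.
This yields shadow prices y_paper = 4, y_collating = 6.5.
Shadow price of paper = 4.

4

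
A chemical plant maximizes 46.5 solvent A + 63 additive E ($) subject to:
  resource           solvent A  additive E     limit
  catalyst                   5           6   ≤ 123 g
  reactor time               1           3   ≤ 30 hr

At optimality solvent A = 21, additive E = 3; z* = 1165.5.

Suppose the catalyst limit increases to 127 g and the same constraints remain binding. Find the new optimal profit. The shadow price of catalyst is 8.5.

1199.5

Δb = 4, so new z* = 1165.5 + (8.5)·(4) = 1165.5 + 34 = 1199.5.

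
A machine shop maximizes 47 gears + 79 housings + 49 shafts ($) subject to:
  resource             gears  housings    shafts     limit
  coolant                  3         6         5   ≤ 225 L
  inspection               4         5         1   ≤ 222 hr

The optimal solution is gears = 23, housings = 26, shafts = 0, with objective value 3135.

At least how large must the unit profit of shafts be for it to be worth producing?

Check each constraint at x*: coolant 225/225 (tight); inspection 222/222 (tight).
The binding rows give the dual system: 3·y_coolant + 4·y_inspection = 47 and 6·y_coolant + 5·y_inspection = 79.
This yields shadow prices y_coolant = 9, y_inspection = 5.
shafts enters the basis when its profit ≥ yᵀa₃ = 9·5 + 5·1 = 50.

50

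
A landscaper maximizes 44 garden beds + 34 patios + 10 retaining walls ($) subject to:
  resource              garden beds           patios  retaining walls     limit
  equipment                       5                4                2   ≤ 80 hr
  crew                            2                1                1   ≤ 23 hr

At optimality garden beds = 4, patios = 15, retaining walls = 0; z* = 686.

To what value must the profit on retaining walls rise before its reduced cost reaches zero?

18

Check each constraint at x*: equipment 80/80 (tight); crew 23/23 (tight).
Dual feasibility on the basic columns requires 5·y_equipment + 2·y_crew = 44, 4·y_equipment + 1·y_crew = 34.
→ y_equipment = 8 and y_crew = 2.
retaining walls enters the basis when its profit ≥ yᵀa₃ = 8·2 + 2·1 = 18.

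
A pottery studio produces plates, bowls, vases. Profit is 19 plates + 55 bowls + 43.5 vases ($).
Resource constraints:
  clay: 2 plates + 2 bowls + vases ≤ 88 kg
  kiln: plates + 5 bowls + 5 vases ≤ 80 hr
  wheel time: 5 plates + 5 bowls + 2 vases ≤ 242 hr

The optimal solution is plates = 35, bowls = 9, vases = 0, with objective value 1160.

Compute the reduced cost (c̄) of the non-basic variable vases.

-6.5

At the optimum: clay uses 88 of 88 (binding); kiln uses 80 of 80 (binding); wheel time uses 220 of 242 (slack = 22).
Since wheel time is not tight, its dual is 0.
From A_Bᵀ y = c: 2·y_clay + 1·y_kiln = 19; 2·y_clay + 5·y_kiln = 55.
This yields shadow prices y_clay = 5, y_kiln = 9.
Reduced cost of vases: c₃ − yᵀa₃ = 43.5 − (5·1 + 9·5) = 43.5 − 50 = -6.5.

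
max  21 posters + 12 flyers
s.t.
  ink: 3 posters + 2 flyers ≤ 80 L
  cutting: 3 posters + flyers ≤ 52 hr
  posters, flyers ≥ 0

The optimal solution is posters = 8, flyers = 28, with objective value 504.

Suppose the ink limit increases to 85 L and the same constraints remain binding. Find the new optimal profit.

Both ink and cutting are binding at x*.
Dual feasibility on the basic columns requires 3·y_ink + 3·y_cutting = 21, 2·y_ink + 1·y_cutting = 12.
This yields shadow prices y_ink = 5, y_cutting = 2.
Δz = y_ink·Δb = 5 × (5) = 25, so new z* = 504 + 25 = 529.

529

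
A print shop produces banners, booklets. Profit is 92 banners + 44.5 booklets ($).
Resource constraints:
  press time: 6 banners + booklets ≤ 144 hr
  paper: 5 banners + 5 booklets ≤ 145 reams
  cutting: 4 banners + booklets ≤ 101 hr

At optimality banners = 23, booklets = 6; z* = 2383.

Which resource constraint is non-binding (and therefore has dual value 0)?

cutting

press time: 144/144 (binding)
paper: 145/145 (binding)
cutting: 98/101 (slack 3)
By complementary slackness, a constraint with positive slack has shadow price 0 → cutting.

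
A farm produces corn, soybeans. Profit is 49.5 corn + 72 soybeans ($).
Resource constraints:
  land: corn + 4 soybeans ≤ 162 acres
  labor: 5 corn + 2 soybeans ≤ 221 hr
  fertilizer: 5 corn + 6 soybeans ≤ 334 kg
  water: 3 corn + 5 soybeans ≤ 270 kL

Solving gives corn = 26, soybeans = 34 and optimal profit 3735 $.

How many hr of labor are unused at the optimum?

23

labor used = 5·26 + 2·34 = 198; slack = 221 − 198 = 23.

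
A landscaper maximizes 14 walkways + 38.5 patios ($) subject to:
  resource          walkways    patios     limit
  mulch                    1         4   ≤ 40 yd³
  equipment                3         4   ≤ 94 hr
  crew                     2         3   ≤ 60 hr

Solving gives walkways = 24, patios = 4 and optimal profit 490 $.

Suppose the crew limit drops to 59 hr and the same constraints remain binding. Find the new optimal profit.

486.5

Check each constraint at x*: mulch 40/40 (tight); equipment 88/94 (slack 6); crew 60/60 (tight).
Since equipment is not tight, its dual is 0.
Dual feasibility on the basic columns requires 1·y_mulch + 2·y_crew = 14, 4·y_mulch + 3·y_crew = 38.5.
This yields shadow prices y_mulch = 7, y_crew = 3.5.
Δz = y_crew·Δb = 3.5 × (-1) = -3.5, so new z* = 490 − 3.5 = 486.5.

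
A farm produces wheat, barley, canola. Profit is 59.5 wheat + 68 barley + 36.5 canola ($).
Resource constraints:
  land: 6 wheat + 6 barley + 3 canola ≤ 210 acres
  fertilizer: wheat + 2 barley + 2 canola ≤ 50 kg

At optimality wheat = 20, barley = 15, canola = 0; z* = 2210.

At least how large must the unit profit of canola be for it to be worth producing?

Check each constraint at x*: land 210/210 (tight); fertilizer 50/50 (tight).
The binding rows give the dual system: 6·y_land + 1·y_fertilizer = 59.5 and 6·y_land + 2·y_fertilizer = 68.
This yields shadow prices y_land = 8.5, y_fertilizer = 8.5.
canola enters the basis when its profit ≥ yᵀa₃ = 8.5·3 + 8.5·2 = 42.5.

42.5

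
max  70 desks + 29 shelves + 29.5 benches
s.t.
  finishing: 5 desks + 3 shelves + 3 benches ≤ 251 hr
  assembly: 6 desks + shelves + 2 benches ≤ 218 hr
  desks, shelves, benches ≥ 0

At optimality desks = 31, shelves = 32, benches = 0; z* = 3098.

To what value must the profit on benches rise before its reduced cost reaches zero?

34

Check each constraint at x*: finishing 251/251 (tight); assembly 218/218 (tight).
The binding rows give the dual system: 5·y_finishing + 6·y_assembly = 70 and 3·y_finishing + 1·y_assembly = 29.
→ y_finishing = 8 and y_assembly = 5.
benches enters the basis when its profit ≥ yᵀa₃ = 8·3 + 5·2 = 34.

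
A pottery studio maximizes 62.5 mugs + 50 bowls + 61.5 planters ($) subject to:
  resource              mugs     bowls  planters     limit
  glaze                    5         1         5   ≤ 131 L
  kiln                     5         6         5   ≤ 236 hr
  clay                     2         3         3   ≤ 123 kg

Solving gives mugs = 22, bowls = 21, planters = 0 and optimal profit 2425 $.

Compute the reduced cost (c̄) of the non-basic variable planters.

Check each constraint at x*: glaze 131/131 (tight); kiln 236/236 (tight); clay 107/123 (slack 16).
By complementary slackness, y = 0 for the non-binding constraint.
Dual feasibility on the basic columns requires 5·y_glaze + 5·y_kiln = 62.5, 1·y_glaze + 6·y_kiln = 50.
This yields shadow prices y_glaze = 5, y_kiln = 7.5.
Reduced cost of planters: c₃ − yᵀa₃ = 61.5 − (5·5 + 7.5·5) = 61.5 − 62.5 = -1.

-1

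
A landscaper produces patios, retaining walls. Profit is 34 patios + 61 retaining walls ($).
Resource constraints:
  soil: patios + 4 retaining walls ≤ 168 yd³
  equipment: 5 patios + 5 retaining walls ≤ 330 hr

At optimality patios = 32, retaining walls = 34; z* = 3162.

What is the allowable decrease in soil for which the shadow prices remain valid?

Binding constraints: soil, equipment. The basis is B = [[1,4],[5,5]] with det -15.
Per unit decrease in soil, x* moves by d = (0.3333, -0.3333).
The basis stays optimal until retaining walls reaches 0; allowable decrease = 102 yd³.

102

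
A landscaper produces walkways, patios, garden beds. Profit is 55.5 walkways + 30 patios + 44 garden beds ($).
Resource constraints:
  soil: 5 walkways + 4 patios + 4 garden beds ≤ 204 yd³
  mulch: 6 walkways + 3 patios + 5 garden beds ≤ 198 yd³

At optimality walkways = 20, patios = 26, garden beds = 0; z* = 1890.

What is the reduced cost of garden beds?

-2

Both soil and mulch are binding at x*.
From A_Bᵀ y = c: 5·y_soil + 6·y_mulch = 55.5; 4·y_soil + 3·y_mulch = 30.
Solving: y_soil = 1.5, y_mulch = 8.
Reduced cost of garden beds: c₃ − yᵀa₃ = 44 − (1.5·4 + 8·5) = 44 − 46 = -2.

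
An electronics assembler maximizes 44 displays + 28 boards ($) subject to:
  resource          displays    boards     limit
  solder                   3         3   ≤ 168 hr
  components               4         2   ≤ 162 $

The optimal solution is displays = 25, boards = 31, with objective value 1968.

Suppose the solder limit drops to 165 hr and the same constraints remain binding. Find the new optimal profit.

Both solder and components are binding at x*.
The binding rows give the dual system: 3·y_solder + 4·y_components = 44 and 3·y_solder + 2·y_components = 28.
This yields shadow prices y_solder = 4, y_components = 8.
Δz = y_solder·Δb = 4 × (-3) = -12, so new z* = 1968 − 12 = 1956.

1956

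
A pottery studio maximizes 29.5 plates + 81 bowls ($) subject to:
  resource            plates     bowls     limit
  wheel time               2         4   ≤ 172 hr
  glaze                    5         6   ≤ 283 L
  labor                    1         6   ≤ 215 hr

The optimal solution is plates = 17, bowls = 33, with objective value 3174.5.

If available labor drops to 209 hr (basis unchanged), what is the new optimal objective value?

3117.5

Check each constraint at x*: wheel time 166/172 (slack 6); glaze 283/283 (tight); labor 215/215 (tight).
Since wheel time is not tight, its dual is 0.
The binding rows give the dual system: 5·y_glaze + 1·y_labor = 29.5 and 6·y_glaze + 6·y_labor = 81.
This yields shadow prices y_glaze = 4, y_labor = 9.5.
Δz = y_labor·Δb = 9.5 × (-6) = -57, so new z* = 3174.5 − 57 = 3117.5.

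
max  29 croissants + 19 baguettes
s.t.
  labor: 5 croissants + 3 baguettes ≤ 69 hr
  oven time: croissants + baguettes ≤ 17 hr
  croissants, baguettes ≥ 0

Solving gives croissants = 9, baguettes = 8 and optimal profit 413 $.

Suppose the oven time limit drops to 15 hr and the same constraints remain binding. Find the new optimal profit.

405

Both labor and oven time are binding at x*.
The binding rows give the dual system: 5·y_labor + 1·y_oven time = 29 and 3·y_labor + 1·y_oven time = 19.
→ y_labor = 5 and y_oven time = 4.
Δz = y_oven time·Δb = 4 × (-2) = -8, so new z* = 413 − 8 = 405.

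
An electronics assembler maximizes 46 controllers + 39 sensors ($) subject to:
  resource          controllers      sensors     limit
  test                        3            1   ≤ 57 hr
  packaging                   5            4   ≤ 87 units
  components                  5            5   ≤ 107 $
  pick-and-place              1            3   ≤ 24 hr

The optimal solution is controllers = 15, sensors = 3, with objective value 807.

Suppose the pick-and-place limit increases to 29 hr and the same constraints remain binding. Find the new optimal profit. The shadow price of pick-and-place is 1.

812

Δb = 5, so new z* = 807 + (1)·(5) = 807 + 5 = 812.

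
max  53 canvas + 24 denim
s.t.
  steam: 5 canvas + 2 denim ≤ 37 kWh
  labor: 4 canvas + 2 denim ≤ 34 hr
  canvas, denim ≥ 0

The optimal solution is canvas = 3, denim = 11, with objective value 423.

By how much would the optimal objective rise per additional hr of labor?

Both steam and labor are binding at x*.
Dual feasibility on the basic columns requires 5·y_steam + 4·y_labor = 53, 2·y_steam + 2·y_labor = 24.
→ y_steam = 5 and y_labor = 7.
Shadow price of labor = 7.

7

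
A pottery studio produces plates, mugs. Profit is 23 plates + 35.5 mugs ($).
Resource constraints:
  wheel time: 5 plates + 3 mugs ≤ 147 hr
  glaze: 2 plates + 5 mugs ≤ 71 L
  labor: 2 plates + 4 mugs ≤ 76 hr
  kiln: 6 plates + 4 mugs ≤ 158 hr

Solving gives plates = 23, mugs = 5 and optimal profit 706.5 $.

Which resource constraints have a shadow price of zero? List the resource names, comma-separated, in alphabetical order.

labor, wheel time

wheel time: 130/147 (slack 17)
glaze: 71/71 (binding)
labor: 66/76 (slack 10)
kiln: 158/158 (binding)
By complementary slackness, a constraint with positive slack has shadow price 0 → labor, wheel time.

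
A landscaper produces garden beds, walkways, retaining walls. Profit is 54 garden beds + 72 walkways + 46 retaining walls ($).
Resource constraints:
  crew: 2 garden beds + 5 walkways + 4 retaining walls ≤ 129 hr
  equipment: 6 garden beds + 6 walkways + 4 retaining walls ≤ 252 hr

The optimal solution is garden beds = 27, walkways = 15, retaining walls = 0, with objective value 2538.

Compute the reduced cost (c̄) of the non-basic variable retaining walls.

Both crew and equipment are binding at x*.
From A_Bᵀ y = c: 2·y_crew + 6·y_equipment = 54; 5·y_crew + 6·y_equipment = 72.
Solving: y_crew = 6, y_equipment = 7.
Reduced cost of retaining walls: c₃ − yᵀa₃ = 46 − (6·4 + 7·4) = 46 − 52 = -6.

-6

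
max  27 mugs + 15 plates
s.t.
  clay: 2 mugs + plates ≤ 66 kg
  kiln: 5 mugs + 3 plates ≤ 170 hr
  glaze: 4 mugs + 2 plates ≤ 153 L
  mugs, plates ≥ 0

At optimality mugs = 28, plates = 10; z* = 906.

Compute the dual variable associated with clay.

6

Binding: clay and kiln. Non-binding: glaze (21 unused).
Slack constraints have shadow price 0 (complementary slackness).
The binding rows give the dual system: 2·y_clay + 5·y_kiln = 27 and 1·y_clay + 3·y_kiln = 15.
Solving: y_clay = 6, y_kiln = 3.
Shadow price of clay = 6.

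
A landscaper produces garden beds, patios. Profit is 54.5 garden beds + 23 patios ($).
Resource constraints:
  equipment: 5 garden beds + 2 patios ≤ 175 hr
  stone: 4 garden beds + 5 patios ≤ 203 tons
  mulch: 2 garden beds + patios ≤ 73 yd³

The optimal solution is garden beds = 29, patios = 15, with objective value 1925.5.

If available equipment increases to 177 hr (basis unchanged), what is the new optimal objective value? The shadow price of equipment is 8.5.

Δb = 2, so new z* = 1925.5 + (8.5)·(2) = 1925.5 + 17 = 1942.5.

1942.5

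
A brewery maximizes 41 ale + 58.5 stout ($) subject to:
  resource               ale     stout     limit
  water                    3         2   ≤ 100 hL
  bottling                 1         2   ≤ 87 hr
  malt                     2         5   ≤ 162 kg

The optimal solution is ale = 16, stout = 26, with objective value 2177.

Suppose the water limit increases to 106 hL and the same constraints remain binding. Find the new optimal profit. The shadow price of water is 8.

2225

Δb = 6, so new z* = 2177 + (8)·(6) = 2177 + 48 = 2225.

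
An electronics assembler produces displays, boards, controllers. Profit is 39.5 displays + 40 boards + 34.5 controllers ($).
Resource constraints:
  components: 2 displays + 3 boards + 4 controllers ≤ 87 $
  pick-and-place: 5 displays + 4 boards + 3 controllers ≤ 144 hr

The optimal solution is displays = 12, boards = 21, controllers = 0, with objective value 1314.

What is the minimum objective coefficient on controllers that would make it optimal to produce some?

Check each constraint at x*: components 87/87 (tight); pick-and-place 144/144 (tight).
The binding rows give the dual system: 2·y_components + 5·y_pick-and-place = 39.5 and 3·y_components + 4·y_pick-and-place = 40.
→ y_components = 6 and y_pick-and-place = 5.5.
controllers enters the basis when its profit ≥ yᵀa₃ = 6·4 + 5.5·3 = 40.5.

40.5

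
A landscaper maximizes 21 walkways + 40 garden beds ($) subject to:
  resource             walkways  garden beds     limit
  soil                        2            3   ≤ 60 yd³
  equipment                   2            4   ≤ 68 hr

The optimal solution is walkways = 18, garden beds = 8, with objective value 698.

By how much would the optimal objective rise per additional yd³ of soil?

2

At the optimum: soil uses 60 of 60 (binding); equipment uses 68 of 68 (binding).
Dual feasibility on the basic columns requires 2·y_soil + 2·y_equipment = 21, 3·y_soil + 4·y_equipment = 40.
This yields shadow prices y_soil = 2, y_equipment = 8.5.
Shadow price of soil = 2.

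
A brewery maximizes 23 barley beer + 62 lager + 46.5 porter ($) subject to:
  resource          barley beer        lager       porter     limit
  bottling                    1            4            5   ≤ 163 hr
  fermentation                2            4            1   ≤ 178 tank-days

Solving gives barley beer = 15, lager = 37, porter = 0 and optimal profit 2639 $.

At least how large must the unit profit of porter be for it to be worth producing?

47.5

At the optimum: bottling uses 163 of 163 (binding); fermentation uses 178 of 178 (binding).
From A_Bᵀ y = c: 1·y_bottling + 2·y_fermentation = 23; 4·y_bottling + 4·y_fermentation = 62.
Solving: y_bottling = 8, y_fermentation = 7.5.
porter enters the basis when its profit ≥ yᵀa₃ = 8·5 + 7.5·1 = 47.5.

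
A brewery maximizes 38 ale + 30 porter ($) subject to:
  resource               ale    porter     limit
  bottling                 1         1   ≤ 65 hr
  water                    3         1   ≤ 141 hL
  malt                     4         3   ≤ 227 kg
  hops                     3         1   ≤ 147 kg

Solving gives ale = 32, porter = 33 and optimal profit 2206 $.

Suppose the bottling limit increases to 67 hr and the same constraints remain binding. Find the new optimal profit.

At the optimum: bottling uses 65 of 65 (binding); water uses 129 of 141 (slack = 12); malt uses 227 of 227 (binding); hops uses 129 of 147 (slack = 18).
By complementary slackness, y = 0 for the non-binding constraints.
Dual feasibility on the basic columns requires 1·y_bottling + 4·y_malt = 38, 1·y_bottling + 3·y_malt = 30.
Solving: y_bottling = 6, y_malt = 8.
Δz = y_bottling·Δb = 6 × (2) = 12, so new z* = 2206 + 12 = 2218.

2218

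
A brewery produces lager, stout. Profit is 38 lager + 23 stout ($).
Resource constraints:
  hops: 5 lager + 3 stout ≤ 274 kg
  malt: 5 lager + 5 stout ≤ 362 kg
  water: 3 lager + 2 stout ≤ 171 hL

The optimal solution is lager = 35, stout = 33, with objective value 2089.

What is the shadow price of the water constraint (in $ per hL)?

At the optimum: hops uses 274 of 274 (binding); malt uses 340 of 362 (slack = 22); water uses 171 of 171 (binding).
By complementary slackness, y = 0 for the non-binding constraint.
From A_Bᵀ y = c: 5·y_hops + 3·y_water = 38; 3·y_hops + 2·y_water = 23.
Solving: y_hops = 7, y_water = 1.
Shadow price of water = 1.

1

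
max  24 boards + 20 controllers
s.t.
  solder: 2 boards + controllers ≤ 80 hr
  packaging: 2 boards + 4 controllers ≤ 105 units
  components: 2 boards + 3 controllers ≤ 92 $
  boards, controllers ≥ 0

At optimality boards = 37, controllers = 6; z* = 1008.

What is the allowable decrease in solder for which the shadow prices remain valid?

Binding constraints: solder, components. The basis is B = [[2,1],[2,3]] with det 4.
Per unit decrease in solder, x* moves by d = (-0.75, 0.5).
The basis stays optimal until packaging becomes binding; allowable decrease = 14 hr.

14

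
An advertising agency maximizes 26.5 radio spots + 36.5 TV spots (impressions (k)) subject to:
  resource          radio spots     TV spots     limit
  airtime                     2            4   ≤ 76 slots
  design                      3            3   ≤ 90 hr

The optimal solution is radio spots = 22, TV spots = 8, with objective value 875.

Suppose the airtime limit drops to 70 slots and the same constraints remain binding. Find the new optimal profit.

845

Check each constraint at x*: airtime 76/76 (tight); design 90/90 (tight).
The binding rows give the dual system: 2·y_airtime + 3·y_design = 26.5 and 4·y_airtime + 3·y_design = 36.5.
→ y_airtime = 5 and y_design = 5.5.
Δz = y_airtime·Δb = 5 × (-6) = -30, so new z* = 875 − 30 = 845.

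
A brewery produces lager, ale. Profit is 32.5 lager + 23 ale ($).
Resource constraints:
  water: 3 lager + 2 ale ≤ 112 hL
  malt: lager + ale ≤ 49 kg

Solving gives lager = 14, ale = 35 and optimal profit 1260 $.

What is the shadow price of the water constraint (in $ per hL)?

9.5

At the optimum: water uses 112 of 112 (binding); malt uses 49 of 49 (binding).
The binding rows give the dual system: 3·y_water + 1·y_malt = 32.5 and 2·y_water + 1·y_malt = 23.
Solving: y_water = 9.5, y_malt = 4.
Shadow price of water = 9.5.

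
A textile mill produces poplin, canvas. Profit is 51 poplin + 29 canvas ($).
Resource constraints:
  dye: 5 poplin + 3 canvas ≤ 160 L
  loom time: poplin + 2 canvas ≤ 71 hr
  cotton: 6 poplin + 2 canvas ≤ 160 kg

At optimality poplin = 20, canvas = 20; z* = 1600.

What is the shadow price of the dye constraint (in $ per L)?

Check each constraint at x*: dye 160/160 (tight); loom time 60/71 (slack 11); cotton 160/160 (tight).
By complementary slackness, y = 0 for the non-binding constraint.
The binding rows give the dual system: 5·y_dye + 6·y_cotton = 51 and 3·y_dye + 2·y_cotton = 29.
This yields shadow prices y_dye = 9, y_cotton = 1.
Shadow price of dye = 9.

9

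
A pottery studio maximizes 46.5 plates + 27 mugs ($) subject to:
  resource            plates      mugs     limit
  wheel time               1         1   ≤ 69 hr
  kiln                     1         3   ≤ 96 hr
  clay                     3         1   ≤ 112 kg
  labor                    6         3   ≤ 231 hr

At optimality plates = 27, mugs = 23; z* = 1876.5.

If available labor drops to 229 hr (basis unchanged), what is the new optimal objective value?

Binding: kiln and labor. Non-binding: wheel time (19 unused), clay (8 unused).
By complementary slackness, y = 0 for the non-binding constraints.
From A_Bᵀ y = c: 1·y_kiln + 6·y_labor = 46.5; 3·y_kiln + 3·y_labor = 27.
This yields shadow prices y_kiln = 1.5, y_labor = 7.5.
Δz = y_labor·Δb = 7.5 × (-2) = -15, so new z* = 1876.5 − 15 = 1861.5.

1861.5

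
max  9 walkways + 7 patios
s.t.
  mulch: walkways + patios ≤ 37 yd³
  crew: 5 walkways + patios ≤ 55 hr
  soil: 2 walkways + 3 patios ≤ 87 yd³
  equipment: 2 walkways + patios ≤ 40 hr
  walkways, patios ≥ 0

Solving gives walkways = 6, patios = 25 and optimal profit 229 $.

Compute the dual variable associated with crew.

Check each constraint at x*: mulch 31/37 (slack 6); crew 55/55 (tight); soil 87/87 (tight); equipment 37/40 (slack 3).
Since mulch, equipment are not tight, their duals are 0.
The binding rows give the dual system: 5·y_crew + 2·y_soil = 9 and 1·y_crew + 3·y_soil = 7.
Solving: y_crew = 1, y_soil = 2.
Shadow price of crew = 1.

1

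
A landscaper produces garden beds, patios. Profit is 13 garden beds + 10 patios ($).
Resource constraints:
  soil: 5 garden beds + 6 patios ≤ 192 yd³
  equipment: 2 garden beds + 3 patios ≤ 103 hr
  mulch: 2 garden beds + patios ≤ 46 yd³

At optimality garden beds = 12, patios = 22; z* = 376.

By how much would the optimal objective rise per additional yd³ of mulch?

Binding: soil and mulch. Non-binding: equipment (13 unused).
By complementary slackness, y = 0 for the non-binding constraint.
From A_Bᵀ y = c: 5·y_soil + 2·y_mulch = 13; 6·y_soil + 1·y_mulch = 10.
→ y_soil = 1 and y_mulch = 4.
Shadow price of mulch = 4.

4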